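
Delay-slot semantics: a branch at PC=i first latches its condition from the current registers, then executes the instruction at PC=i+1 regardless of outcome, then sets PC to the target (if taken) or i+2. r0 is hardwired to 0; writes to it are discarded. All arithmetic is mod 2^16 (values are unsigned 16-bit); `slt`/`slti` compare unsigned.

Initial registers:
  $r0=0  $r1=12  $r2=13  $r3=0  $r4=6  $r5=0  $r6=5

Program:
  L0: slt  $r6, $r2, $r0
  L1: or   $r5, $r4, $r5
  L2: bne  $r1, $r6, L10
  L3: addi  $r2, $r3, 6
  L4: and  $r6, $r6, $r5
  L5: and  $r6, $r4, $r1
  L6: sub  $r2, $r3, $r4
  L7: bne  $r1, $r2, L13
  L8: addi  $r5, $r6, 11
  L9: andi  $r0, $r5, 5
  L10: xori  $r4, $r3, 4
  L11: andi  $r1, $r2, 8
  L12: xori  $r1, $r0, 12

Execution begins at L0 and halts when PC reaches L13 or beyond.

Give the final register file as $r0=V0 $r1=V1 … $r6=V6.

  step pc=0: slt  $r6, $r2, $r0  regs=(0,12,13,0,6,0,0)
  step pc=1: or   $r5, $r4, $r5  regs=(0,12,13,0,6,6,0)
  step pc=2: bne  $r1, $r6, L10  cond=T  regs=(0,12,13,0,6,6,0)
  step pc=3: addi  $r2, $r3, 6  regs=(0,12,6,0,6,6,0)
  step pc=10: xori  $r4, $r3, 4  regs=(0,12,6,0,4,6,0)
  step pc=11: andi  $r1, $r2, 8  regs=(0,0,6,0,4,6,0)
  step pc=12: xori  $r1, $r0, 12  regs=(0,12,6,0,4,6,0)

$r0=0 $r1=12 $r2=6 $r3=0 $r4=4 $r5=6 $r6=0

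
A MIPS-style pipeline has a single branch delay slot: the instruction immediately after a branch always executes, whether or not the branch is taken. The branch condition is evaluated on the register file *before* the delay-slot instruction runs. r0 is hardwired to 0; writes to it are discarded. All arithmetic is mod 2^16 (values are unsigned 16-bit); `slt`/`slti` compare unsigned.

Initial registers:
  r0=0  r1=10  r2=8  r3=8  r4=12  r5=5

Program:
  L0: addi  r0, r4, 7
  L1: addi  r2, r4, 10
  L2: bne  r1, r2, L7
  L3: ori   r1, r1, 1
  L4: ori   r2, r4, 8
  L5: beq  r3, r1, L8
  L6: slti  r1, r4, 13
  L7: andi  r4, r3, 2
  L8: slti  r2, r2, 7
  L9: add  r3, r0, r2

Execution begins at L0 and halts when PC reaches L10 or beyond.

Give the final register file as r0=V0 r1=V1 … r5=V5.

r0=0 r1=11 r2=0 r3=0 r4=0 r5=5

#0 addi  r0, r4, 7 ; 0/10/8/8/12/5
#1 addi  r2, r4, 10 ; 0/10/22/8/12/5
#2 bne  r1, r2, L7 ; 0/10/22/8/12/5 ; →target
#3 ori   r1, r1, 1 ; 0/11/22/8/12/5
#7 andi  r4, r3, 2 ; 0/11/22/8/0/5
#8 slti  r2, r2, 7 ; 0/11/0/8/0/5
#9 add  r3, r0, r2 ; 0/11/0/0/0/5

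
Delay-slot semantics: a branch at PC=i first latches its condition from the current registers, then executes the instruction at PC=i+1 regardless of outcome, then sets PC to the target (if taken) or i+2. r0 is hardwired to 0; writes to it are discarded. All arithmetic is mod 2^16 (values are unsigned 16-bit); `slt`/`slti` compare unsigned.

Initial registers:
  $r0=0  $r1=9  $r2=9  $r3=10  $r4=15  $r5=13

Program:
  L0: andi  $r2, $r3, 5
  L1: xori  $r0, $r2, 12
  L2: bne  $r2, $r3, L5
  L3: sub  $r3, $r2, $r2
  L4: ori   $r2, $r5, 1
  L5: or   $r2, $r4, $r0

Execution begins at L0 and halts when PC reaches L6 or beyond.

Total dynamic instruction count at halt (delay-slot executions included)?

5

  step pc=0: andi  $r2, $r3, 5  regs=(0,9,0,10,15,13)
  step pc=1: xori  $r0, $r2, 12  regs=(0,9,0,10,15,13)
  step pc=2: bne  $r2, $r3, L5  cond=T  regs=(0,9,0,10,15,13)
  step pc=3: sub  $r3, $r2, $r2  regs=(0,9,0,0,15,13)
  step pc=5: or   $r2, $r4, $r0  regs=(0,9,15,0,15,13)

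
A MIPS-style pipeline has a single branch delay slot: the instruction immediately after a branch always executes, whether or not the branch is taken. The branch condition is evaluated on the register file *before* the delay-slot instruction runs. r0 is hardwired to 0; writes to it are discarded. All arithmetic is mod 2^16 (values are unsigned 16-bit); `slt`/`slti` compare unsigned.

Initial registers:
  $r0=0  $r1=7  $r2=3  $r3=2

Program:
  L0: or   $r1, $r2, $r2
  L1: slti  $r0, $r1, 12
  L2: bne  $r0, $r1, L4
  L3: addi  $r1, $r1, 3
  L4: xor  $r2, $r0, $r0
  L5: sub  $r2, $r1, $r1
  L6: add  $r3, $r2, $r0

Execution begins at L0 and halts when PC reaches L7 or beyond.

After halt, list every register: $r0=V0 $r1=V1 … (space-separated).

$r0=0 $r1=6 $r2=0 $r3=0

PC=0  or   $r1, $r2, $r2     | $r0=0 $r1=3 $r2=3 $r3=2
PC=1  slti  $r0, $r1, 12     | $r0=0 $r1=3 $r2=3 $r3=2
PC=2  bne  $r0, $r1, L4      | $r0=0 $r1=3 $r2=3 $r3=2  [TAKEN]
PC=3  addi  $r1, $r1, 3      | $r0=0 $r1=6 $r2=3 $r3=2
PC=4  xor  $r2, $r0, $r0     | $r0=0 $r1=6 $r2=0 $r3=2
PC=5  sub  $r2, $r1, $r1     | $r0=0 $r1=6 $r2=0 $r3=2
PC=6  add  $r3, $r2, $r0     | $r0=0 $r1=6 $r2=0 $r3=0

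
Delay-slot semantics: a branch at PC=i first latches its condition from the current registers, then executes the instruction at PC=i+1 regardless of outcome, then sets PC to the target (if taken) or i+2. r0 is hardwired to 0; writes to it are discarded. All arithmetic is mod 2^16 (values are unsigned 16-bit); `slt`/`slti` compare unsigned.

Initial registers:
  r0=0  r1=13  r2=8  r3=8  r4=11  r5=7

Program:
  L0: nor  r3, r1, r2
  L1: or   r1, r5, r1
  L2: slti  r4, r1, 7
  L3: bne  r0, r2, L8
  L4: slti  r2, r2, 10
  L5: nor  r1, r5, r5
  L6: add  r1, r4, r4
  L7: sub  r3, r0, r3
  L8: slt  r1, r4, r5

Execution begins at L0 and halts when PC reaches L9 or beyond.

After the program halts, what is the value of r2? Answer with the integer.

1

  step pc=0: nor  r3, r1, r2  regs=(0,13,8,65522,11,7)
  step pc=1: or   r1, r5, r1  regs=(0,15,8,65522,11,7)
  step pc=2: slti  r4, r1, 7  regs=(0,15,8,65522,0,7)
  step pc=3: bne  r0, r2, L8  cond=T  regs=(0,15,8,65522,0,7)
  step pc=4: slti  r2, r2, 10  regs=(0,15,1,65522,0,7)
  step pc=8: slt  r1, r4, r5  regs=(0,1,1,65522,0,7)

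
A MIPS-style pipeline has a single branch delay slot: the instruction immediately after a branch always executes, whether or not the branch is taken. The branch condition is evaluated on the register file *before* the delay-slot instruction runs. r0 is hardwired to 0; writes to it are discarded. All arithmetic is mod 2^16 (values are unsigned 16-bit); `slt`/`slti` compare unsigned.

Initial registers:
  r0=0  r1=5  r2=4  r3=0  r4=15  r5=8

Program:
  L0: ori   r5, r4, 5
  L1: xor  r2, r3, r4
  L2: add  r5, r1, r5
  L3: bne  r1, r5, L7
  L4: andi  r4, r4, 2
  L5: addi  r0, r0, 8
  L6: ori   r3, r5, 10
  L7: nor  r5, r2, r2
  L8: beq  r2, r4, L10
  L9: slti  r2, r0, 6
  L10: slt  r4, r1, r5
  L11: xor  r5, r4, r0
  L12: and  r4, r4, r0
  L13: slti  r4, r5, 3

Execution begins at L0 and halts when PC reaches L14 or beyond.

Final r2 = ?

1

PC=0  ori   r5, r4, 5        | r0=0 r1=5 r2=4 r3=0 r4=15 r5=15
PC=1  xor  r2, r3, r4        | r0=0 r1=5 r2=15 r3=0 r4=15 r5=15
PC=2  add  r5, r1, r5        | r0=0 r1=5 r2=15 r3=0 r4=15 r5=20
PC=3  bne  r1, r5, L7        | r0=0 r1=5 r2=15 r3=0 r4=15 r5=20  [TAKEN]
PC=4  andi  r4, r4, 2        | r0=0 r1=5 r2=15 r3=0 r4=2 r5=20
PC=7  nor  r5, r2, r2        | r0=0 r1=5 r2=15 r3=0 r4=2 r5=65520
PC=8  beq  r2, r4, L10       | r0=0 r1=5 r2=15 r3=0 r4=2 r5=65520  [not taken]
PC=9  slti  r2, r0, 6        | r0=0 r1=5 r2=1 r3=0 r4=2 r5=65520
PC=10 slt  r4, r1, r5        | r0=0 r1=5 r2=1 r3=0 r4=1 r5=65520
PC=11 xor  r5, r4, r0        | r0=0 r1=5 r2=1 r3=0 r4=1 r5=1
PC=12 and  r4, r4, r0        | r0=0 r1=5 r2=1 r3=0 r4=0 r5=1
PC=13 slti  r4, r5, 3        | r0=0 r1=5 r2=1 r3=0 r4=1 r5=1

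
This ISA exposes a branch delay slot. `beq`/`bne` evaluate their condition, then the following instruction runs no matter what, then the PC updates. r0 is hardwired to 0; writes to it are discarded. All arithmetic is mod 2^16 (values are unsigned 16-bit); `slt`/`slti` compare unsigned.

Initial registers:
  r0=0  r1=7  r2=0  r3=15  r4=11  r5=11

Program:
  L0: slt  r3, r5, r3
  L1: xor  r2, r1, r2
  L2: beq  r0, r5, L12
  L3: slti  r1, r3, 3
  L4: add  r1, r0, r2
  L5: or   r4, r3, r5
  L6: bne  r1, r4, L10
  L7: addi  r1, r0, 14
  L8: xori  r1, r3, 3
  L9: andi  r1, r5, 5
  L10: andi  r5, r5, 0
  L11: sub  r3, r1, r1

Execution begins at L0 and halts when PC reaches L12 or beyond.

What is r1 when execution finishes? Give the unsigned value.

14

PC=0  slt  r3, r5, r3        | r0=0 r1=7 r2=0 r3=1 r4=11 r5=11
PC=1  xor  r2, r1, r2        | r0=0 r1=7 r2=7 r3=1 r4=11 r5=11
PC=2  beq  r0, r5, L12       | r0=0 r1=7 r2=7 r3=1 r4=11 r5=11  [not taken]
PC=3  slti  r1, r3, 3        | r0=0 r1=1 r2=7 r3=1 r4=11 r5=11
PC=4  add  r1, r0, r2        | r0=0 r1=7 r2=7 r3=1 r4=11 r5=11
PC=5  or   r4, r3, r5        | r0=0 r1=7 r2=7 r3=1 r4=11 r5=11
PC=6  bne  r1, r4, L10       | r0=0 r1=7 r2=7 r3=1 r4=11 r5=11  [TAKEN]
PC=7  addi  r1, r0, 14       | r0=0 r1=14 r2=7 r3=1 r4=11 r5=11
PC=10 andi  r5, r5, 0        | r0=0 r1=14 r2=7 r3=1 r4=11 r5=0
PC=11 sub  r3, r1, r1        | r0=0 r1=14 r2=7 r3=0 r4=11 r5=0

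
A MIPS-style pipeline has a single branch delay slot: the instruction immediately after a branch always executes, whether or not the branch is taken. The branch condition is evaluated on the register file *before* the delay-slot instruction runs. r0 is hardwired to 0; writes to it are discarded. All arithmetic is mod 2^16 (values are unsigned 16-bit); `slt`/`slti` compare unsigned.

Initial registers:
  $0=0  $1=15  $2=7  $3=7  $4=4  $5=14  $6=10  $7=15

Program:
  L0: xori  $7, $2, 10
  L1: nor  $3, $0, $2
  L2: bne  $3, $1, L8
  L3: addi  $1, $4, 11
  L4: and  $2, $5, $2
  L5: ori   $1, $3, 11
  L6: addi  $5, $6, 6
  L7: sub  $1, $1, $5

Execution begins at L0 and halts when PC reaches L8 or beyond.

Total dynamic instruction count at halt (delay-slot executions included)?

4

PC=0  xori  $7, $2, 10       | $0=0 $1=15 $2=7 $3=7 $4=4 $5=14 $6=10 $7=13
PC=1  nor  $3, $0, $2        | $0=0 $1=15 $2=7 $3=65528 $4=4 $5=14 $6=10 $7=13
PC=2  bne  $3, $1, L8        | $0=0 $1=15 $2=7 $3=65528 $4=4 $5=14 $6=10 $7=13  [TAKEN]
PC=3  addi  $1, $4, 11       | $0=0 $1=15 $2=7 $3=65528 $4=4 $5=14 $6=10 $7=13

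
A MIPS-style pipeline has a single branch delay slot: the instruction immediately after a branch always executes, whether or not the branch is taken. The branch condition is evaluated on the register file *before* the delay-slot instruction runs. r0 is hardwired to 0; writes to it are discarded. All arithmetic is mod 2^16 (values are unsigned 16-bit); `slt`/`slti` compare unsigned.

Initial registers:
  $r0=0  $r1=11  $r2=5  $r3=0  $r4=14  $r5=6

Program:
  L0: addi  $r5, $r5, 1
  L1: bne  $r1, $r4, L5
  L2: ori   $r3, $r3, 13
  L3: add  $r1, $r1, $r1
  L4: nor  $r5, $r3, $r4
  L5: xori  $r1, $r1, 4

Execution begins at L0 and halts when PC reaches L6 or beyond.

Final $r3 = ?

13

[0] addi  $r5, $r5, 1  →  {$r0:0, $r1:11, $r2:5, $r3:0, $r4:14, $r5:7}
[1] bne  $r1, $r4, L5  →  {$r0:0, $r1:11, $r2:5, $r3:0, $r4:14, $r5:7}  ⟨branch taken⟩
[2] ori   $r3, $r3, 13  →  {$r0:0, $r1:11, $r2:5, $r3:13, $r4:14, $r5:7}
[5] xori  $r1, $r1, 4  →  {$r0:0, $r1:15, $r2:5, $r3:13, $r4:14, $r5:7}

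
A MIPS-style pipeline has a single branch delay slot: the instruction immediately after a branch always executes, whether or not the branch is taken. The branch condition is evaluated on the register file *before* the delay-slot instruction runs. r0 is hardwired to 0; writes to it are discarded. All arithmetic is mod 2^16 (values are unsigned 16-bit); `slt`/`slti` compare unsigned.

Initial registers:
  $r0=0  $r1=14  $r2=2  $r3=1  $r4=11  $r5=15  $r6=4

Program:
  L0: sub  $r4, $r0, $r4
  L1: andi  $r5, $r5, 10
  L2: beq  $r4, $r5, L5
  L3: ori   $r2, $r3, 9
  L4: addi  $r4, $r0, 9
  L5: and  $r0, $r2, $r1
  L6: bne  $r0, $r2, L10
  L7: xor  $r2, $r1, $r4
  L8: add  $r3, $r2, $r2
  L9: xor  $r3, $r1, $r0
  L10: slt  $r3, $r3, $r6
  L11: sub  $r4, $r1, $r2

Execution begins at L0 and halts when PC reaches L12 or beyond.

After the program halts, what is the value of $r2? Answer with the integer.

7

PC=0  sub  $r4, $r0, $r4     | $r0=0 $r1=14 $r2=2 $r3=1 $r4=65525 $r5=15 $r6=4
PC=1  andi  $r5, $r5, 10     | $r0=0 $r1=14 $r2=2 $r3=1 $r4=65525 $r5=10 $r6=4
PC=2  beq  $r4, $r5, L5      | $r0=0 $r1=14 $r2=2 $r3=1 $r4=65525 $r5=10 $r6=4  [not taken]
PC=3  ori   $r2, $r3, 9      | $r0=0 $r1=14 $r2=9 $r3=1 $r4=65525 $r5=10 $r6=4
PC=4  addi  $r4, $r0, 9      | $r0=0 $r1=14 $r2=9 $r3=1 $r4=9 $r5=10 $r6=4
PC=5  and  $r0, $r2, $r1     | $r0=0 $r1=14 $r2=9 $r3=1 $r4=9 $r5=10 $r6=4
PC=6  bne  $r0, $r2, L10     | $r0=0 $r1=14 $r2=9 $r3=1 $r4=9 $r5=10 $r6=4  [TAKEN]
PC=7  xor  $r2, $r1, $r4     | $r0=0 $r1=14 $r2=7 $r3=1 $r4=9 $r5=10 $r6=4
PC=10 slt  $r3, $r3, $r6     | $r0=0 $r1=14 $r2=7 $r3=1 $r4=9 $r5=10 $r6=4
PC=11 sub  $r4, $r1, $r2     | $r0=0 $r1=14 $r2=7 $r3=1 $r4=7 $r5=10 $r6=4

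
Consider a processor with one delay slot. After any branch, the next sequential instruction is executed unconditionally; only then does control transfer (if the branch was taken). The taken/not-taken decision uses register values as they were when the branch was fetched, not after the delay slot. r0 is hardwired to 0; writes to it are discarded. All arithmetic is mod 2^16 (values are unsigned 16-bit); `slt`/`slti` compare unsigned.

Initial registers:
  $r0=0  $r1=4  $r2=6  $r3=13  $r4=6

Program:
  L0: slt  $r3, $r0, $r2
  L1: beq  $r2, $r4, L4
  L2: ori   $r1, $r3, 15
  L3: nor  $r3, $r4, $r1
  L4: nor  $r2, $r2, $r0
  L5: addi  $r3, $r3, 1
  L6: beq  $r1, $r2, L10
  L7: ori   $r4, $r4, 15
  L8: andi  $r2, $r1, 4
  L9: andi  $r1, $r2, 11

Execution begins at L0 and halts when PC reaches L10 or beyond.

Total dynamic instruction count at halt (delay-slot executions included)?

#0 slt  $r3, $r0, $r2 ; 0/4/6/1/6
#1 beq  $r2, $r4, L4 ; 0/4/6/1/6 ; →target
#2 ori   $r1, $r3, 15 ; 0/15/6/1/6
#4 nor  $r2, $r2, $r0 ; 0/15/65529/1/6
#5 addi  $r3, $r3, 1 ; 0/15/65529/2/6
#6 beq  $r1, $r2, L10 ; 0/15/65529/2/6 ; →fallthru
#7 ori   $r4, $r4, 15 ; 0/15/65529/2/15
#8 andi  $r2, $r1, 4 ; 0/15/4/2/15
#9 andi  $r1, $r2, 11 ; 0/0/4/2/15

9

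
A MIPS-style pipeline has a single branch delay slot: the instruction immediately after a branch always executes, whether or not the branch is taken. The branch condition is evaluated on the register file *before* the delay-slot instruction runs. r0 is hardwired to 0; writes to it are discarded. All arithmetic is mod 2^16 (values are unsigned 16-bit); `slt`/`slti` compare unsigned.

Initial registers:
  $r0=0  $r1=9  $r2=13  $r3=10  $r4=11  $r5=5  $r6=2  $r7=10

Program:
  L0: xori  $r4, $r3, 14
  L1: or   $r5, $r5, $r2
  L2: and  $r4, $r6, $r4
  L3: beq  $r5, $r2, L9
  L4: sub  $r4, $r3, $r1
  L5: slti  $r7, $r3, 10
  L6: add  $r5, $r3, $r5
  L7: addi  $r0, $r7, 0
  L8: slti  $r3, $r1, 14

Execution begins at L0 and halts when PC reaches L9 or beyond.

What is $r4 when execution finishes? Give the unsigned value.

1

PC=0  xori  $r4, $r3, 14     | $r0=0 $r1=9 $r2=13 $r3=10 $r4=4 $r5=5 $r6=2 $r7=10
PC=1  or   $r5, $r5, $r2     | $r0=0 $r1=9 $r2=13 $r3=10 $r4=4 $r5=13 $r6=2 $r7=10
PC=2  and  $r4, $r6, $r4     | $r0=0 $r1=9 $r2=13 $r3=10 $r4=0 $r5=13 $r6=2 $r7=10
PC=3  beq  $r5, $r2, L9      | $r0=0 $r1=9 $r2=13 $r3=10 $r4=0 $r5=13 $r6=2 $r7=10  [TAKEN]
PC=4  sub  $r4, $r3, $r1     | $r0=0 $r1=9 $r2=13 $r3=10 $r4=1 $r5=13 $r6=2 $r7=10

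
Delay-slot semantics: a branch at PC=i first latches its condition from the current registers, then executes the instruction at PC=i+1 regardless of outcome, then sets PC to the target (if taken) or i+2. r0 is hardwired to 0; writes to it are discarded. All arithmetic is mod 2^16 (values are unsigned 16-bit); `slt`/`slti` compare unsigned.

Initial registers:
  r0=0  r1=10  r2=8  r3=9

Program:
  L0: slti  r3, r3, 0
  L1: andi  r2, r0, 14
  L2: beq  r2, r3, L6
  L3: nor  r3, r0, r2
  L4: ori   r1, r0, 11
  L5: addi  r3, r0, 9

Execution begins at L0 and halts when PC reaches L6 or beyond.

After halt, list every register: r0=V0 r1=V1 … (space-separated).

  step pc=0: slti  r3, r3, 0  regs=(0,10,8,0)
  step pc=1: andi  r2, r0, 14  regs=(0,10,0,0)
  step pc=2: beq  r2, r3, L6  cond=T  regs=(0,10,0,0)
  step pc=3: nor  r3, r0, r2  regs=(0,10,0,65535)

r0=0 r1=10 r2=0 r3=65535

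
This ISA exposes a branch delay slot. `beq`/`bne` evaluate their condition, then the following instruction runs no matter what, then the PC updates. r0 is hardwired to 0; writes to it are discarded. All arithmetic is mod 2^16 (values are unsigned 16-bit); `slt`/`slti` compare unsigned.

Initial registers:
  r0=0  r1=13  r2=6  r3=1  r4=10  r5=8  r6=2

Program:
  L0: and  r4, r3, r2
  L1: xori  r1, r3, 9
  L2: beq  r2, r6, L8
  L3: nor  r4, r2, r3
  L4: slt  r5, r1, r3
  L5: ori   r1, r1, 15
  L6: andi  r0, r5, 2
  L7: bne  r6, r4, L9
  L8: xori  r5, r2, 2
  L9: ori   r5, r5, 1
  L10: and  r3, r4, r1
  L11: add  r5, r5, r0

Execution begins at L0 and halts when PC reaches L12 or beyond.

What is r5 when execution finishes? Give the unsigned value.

#0 and  r4, r3, r2 ; 0/13/6/1/0/8/2
#1 xori  r1, r3, 9 ; 0/8/6/1/0/8/2
#2 beq  r2, r6, L8 ; 0/8/6/1/0/8/2 ; →fallthru
#3 nor  r4, r2, r3 ; 0/8/6/1/65528/8/2
#4 slt  r5, r1, r3 ; 0/8/6/1/65528/0/2
#5 ori   r1, r1, 15 ; 0/15/6/1/65528/0/2
#6 andi  r0, r5, 2 ; 0/15/6/1/65528/0/2
#7 bne  r6, r4, L9 ; 0/15/6/1/65528/0/2 ; →target
#8 xori  r5, r2, 2 ; 0/15/6/1/65528/4/2
#9 ori   r5, r5, 1 ; 0/15/6/1/65528/5/2
#10 and  r3, r4, r1 ; 0/15/6/8/65528/5/2
#11 add  r5, r5, r0 ; 0/15/6/8/65528/5/2

5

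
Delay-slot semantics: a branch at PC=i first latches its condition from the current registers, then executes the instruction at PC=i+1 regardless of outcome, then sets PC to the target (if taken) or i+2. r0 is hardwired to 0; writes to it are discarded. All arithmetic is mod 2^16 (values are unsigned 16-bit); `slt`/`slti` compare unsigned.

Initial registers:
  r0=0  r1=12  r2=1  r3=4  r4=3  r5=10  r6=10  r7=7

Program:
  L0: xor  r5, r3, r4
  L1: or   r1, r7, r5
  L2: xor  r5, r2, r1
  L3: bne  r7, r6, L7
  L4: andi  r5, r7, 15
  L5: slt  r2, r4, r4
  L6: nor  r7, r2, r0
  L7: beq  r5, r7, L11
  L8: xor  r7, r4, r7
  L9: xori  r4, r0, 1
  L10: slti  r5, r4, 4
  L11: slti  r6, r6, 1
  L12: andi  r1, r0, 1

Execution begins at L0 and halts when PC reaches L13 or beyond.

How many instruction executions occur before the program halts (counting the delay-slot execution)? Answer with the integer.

[0] xor  r5, r3, r4  →  {r0:0, r1:12, r2:1, r3:4, r4:3, r5:7, r6:10, r7:7}
[1] or   r1, r7, r5  →  {r0:0, r1:7, r2:1, r3:4, r4:3, r5:7, r6:10, r7:7}
[2] xor  r5, r2, r1  →  {r0:0, r1:7, r2:1, r3:4, r4:3, r5:6, r6:10, r7:7}
[3] bne  r7, r6, L7  →  {r0:0, r1:7, r2:1, r3:4, r4:3, r5:6, r6:10, r7:7}  ⟨branch taken⟩
[4] andi  r5, r7, 15  →  {r0:0, r1:7, r2:1, r3:4, r4:3, r5:7, r6:10, r7:7}
[7] beq  r5, r7, L11  →  {r0:0, r1:7, r2:1, r3:4, r4:3, r5:7, r6:10, r7:7}  ⟨branch taken⟩
[8] xor  r7, r4, r7  →  {r0:0, r1:7, r2:1, r3:4, r4:3, r5:7, r6:10, r7:4}
[11] slti  r6, r6, 1  →  {r0:0, r1:7, r2:1, r3:4, r4:3, r5:7, r6:0, r7:4}
[12] andi  r1, r0, 1  →  {r0:0, r1:0, r2:1, r3:4, r4:3, r5:7, r6:0, r7:4}

9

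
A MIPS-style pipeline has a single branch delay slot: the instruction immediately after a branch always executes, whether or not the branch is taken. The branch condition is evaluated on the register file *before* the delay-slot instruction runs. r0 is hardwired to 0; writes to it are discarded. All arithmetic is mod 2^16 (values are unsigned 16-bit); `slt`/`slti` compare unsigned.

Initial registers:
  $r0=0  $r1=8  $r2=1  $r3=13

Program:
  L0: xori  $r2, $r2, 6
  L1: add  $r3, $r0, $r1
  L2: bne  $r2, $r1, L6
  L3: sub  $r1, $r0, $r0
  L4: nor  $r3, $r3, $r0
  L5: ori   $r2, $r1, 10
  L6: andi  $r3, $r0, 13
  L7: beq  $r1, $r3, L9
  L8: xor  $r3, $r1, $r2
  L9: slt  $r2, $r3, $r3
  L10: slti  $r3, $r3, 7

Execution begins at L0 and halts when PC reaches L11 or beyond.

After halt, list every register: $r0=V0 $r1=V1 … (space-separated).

PC=0  xori  $r2, $r2, 6      | $r0=0 $r1=8 $r2=7 $r3=13
PC=1  add  $r3, $r0, $r1     | $r0=0 $r1=8 $r2=7 $r3=8
PC=2  bne  $r2, $r1, L6      | $r0=0 $r1=8 $r2=7 $r3=8  [TAKEN]
PC=3  sub  $r1, $r0, $r0     | $r0=0 $r1=0 $r2=7 $r3=8
PC=6  andi  $r3, $r0, 13     | $r0=0 $r1=0 $r2=7 $r3=0
PC=7  beq  $r1, $r3, L9      | $r0=0 $r1=0 $r2=7 $r3=0  [TAKEN]
PC=8  xor  $r3, $r1, $r2     | $r0=0 $r1=0 $r2=7 $r3=7
PC=9  slt  $r2, $r3, $r3     | $r0=0 $r1=0 $r2=0 $r3=7
PC=10 slti  $r3, $r3, 7      | $r0=0 $r1=0 $r2=0 $r3=0

$r0=0 $r1=0 $r2=0 $r3=0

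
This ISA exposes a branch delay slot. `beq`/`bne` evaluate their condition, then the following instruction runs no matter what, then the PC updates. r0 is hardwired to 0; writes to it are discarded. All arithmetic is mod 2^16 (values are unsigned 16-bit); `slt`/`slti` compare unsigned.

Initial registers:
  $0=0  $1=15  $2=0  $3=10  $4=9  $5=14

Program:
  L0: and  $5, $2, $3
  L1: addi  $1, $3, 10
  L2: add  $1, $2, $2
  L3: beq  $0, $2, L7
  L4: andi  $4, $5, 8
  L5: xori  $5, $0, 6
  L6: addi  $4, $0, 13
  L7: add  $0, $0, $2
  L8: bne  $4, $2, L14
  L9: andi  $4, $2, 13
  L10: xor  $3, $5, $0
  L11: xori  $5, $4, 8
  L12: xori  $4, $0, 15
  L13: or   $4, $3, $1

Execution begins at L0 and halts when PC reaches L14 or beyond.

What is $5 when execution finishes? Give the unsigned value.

8

[0] and  $5, $2, $3  →  {$0:0, $1:15, $2:0, $3:10, $4:9, $5:0}
[1] addi  $1, $3, 10  →  {$0:0, $1:20, $2:0, $3:10, $4:9, $5:0}
[2] add  $1, $2, $2  →  {$0:0, $1:0, $2:0, $3:10, $4:9, $5:0}
[3] beq  $0, $2, L7  →  {$0:0, $1:0, $2:0, $3:10, $4:9, $5:0}  ⟨branch taken⟩
[4] andi  $4, $5, 8  →  {$0:0, $1:0, $2:0, $3:10, $4:0, $5:0}
[7] add  $0, $0, $2  →  {$0:0, $1:0, $2:0, $3:10, $4:0, $5:0}
[8] bne  $4, $2, L14  →  {$0:0, $1:0, $2:0, $3:10, $4:0, $5:0}  ⟨branch fallthrough⟩
[9] andi  $4, $2, 13  →  {$0:0, $1:0, $2:0, $3:10, $4:0, $5:0}
[10] xor  $3, $5, $0  →  {$0:0, $1:0, $2:0, $3:0, $4:0, $5:0}
[11] xori  $5, $4, 8  →  {$0:0, $1:0, $2:0, $3:0, $4:0, $5:8}
[12] xori  $4, $0, 15  →  {$0:0, $1:0, $2:0, $3:0, $4:15, $5:8}
[13] or   $4, $3, $1  →  {$0:0, $1:0, $2:0, $3:0, $4:0, $5:8}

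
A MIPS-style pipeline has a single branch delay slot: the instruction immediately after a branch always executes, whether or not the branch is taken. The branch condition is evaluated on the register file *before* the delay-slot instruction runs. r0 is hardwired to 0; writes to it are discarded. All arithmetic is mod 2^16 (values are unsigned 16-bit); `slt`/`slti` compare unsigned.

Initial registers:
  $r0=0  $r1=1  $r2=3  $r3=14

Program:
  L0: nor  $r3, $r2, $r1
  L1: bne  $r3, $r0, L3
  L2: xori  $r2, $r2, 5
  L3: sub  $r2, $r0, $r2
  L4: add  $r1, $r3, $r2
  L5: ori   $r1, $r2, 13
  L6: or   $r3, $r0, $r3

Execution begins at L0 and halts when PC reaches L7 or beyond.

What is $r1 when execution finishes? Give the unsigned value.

  step pc=0: nor  $r3, $r2, $r1  regs=(0,1,3,65532)
  step pc=1: bne  $r3, $r0, L3  cond=T  regs=(0,1,3,65532)
  step pc=2: xori  $r2, $r2, 5  regs=(0,1,6,65532)
  step pc=3: sub  $r2, $r0, $r2  regs=(0,1,65530,65532)
  step pc=4: add  $r1, $r3, $r2  regs=(0,65526,65530,65532)
  step pc=5: ori   $r1, $r2, 13  regs=(0,65535,65530,65532)
  step pc=6: or   $r3, $r0, $r3  regs=(0,65535,65530,65532)

65535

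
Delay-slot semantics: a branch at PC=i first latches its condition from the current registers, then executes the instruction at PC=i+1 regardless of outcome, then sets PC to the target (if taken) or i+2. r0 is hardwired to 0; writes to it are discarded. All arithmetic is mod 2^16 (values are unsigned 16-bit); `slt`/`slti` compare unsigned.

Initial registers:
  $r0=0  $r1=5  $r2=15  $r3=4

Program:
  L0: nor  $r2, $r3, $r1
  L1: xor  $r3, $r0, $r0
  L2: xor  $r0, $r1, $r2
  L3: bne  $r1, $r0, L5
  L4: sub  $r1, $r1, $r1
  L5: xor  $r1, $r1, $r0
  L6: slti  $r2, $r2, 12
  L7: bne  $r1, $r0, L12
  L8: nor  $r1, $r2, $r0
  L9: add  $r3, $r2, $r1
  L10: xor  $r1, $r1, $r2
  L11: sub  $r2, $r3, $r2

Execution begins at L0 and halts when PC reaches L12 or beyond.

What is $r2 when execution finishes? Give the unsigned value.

PC=0  nor  $r2, $r3, $r1     | $r0=0 $r1=5 $r2=65530 $r3=4
PC=1  xor  $r3, $r0, $r0     | $r0=0 $r1=5 $r2=65530 $r3=0
PC=2  xor  $r0, $r1, $r2     | $r0=0 $r1=5 $r2=65530 $r3=0
PC=3  bne  $r1, $r0, L5      | $r0=0 $r1=5 $r2=65530 $r3=0  [TAKEN]
PC=4  sub  $r1, $r1, $r1     | $r0=0 $r1=0 $r2=65530 $r3=0
PC=5  xor  $r1, $r1, $r0     | $r0=0 $r1=0 $r2=65530 $r3=0
PC=6  slti  $r2, $r2, 12     | $r0=0 $r1=0 $r2=0 $r3=0
PC=7  bne  $r1, $r0, L12     | $r0=0 $r1=0 $r2=0 $r3=0  [not taken]
PC=8  nor  $r1, $r2, $r0     | $r0=0 $r1=65535 $r2=0 $r3=0
PC=9  add  $r3, $r2, $r1     | $r0=0 $r1=65535 $r2=0 $r3=65535
PC=10 xor  $r1, $r1, $r2     | $r0=0 $r1=65535 $r2=0 $r3=65535
PC=11 sub  $r2, $r3, $r2     | $r0=0 $r1=65535 $r2=65535 $r3=65535

65535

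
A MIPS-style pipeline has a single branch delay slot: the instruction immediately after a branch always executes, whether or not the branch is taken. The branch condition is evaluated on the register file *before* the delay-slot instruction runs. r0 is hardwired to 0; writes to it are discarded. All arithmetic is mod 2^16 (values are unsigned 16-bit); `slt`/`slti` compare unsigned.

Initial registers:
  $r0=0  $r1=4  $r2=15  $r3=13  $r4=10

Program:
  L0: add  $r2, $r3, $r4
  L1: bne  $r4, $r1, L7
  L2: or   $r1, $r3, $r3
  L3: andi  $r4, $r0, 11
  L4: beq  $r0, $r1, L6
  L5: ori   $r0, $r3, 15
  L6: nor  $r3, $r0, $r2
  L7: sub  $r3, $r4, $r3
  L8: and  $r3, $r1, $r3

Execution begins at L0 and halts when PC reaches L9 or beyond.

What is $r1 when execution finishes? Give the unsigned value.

PC=0  add  $r2, $r3, $r4     | $r0=0 $r1=4 $r2=23 $r3=13 $r4=10
PC=1  bne  $r4, $r1, L7      | $r0=0 $r1=4 $r2=23 $r3=13 $r4=10  [TAKEN]
PC=2  or   $r1, $r3, $r3     | $r0=0 $r1=13 $r2=23 $r3=13 $r4=10
PC=7  sub  $r3, $r4, $r3     | $r0=0 $r1=13 $r2=23 $r3=65533 $r4=10
PC=8  and  $r3, $r1, $r3     | $r0=0 $r1=13 $r2=23 $r3=13 $r4=10

13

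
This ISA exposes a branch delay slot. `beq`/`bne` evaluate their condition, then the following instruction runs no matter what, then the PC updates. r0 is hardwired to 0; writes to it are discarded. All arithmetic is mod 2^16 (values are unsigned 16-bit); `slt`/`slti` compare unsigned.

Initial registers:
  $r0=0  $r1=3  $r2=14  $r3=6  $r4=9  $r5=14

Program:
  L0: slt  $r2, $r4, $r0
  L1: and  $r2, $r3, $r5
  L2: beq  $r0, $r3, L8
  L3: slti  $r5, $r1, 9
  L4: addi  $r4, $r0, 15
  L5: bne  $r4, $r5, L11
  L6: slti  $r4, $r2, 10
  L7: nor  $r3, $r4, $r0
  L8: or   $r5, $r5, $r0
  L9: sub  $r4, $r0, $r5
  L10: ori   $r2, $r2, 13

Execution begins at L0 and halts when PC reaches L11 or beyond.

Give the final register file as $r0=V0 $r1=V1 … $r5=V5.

$r0=0 $r1=3 $r2=6 $r3=6 $r4=1 $r5=1

[0] slt  $r2, $r4, $r0  →  {$r0:0, $r1:3, $r2:0, $r3:6, $r4:9, $r5:14}
[1] and  $r2, $r3, $r5  →  {$r0:0, $r1:3, $r2:6, $r3:6, $r4:9, $r5:14}
[2] beq  $r0, $r3, L8  →  {$r0:0, $r1:3, $r2:6, $r3:6, $r4:9, $r5:14}  ⟨branch fallthrough⟩
[3] slti  $r5, $r1, 9  →  {$r0:0, $r1:3, $r2:6, $r3:6, $r4:9, $r5:1}
[4] addi  $r4, $r0, 15  →  {$r0:0, $r1:3, $r2:6, $r3:6, $r4:15, $r5:1}
[5] bne  $r4, $r5, L11  →  {$r0:0, $r1:3, $r2:6, $r3:6, $r4:15, $r5:1}  ⟨branch taken⟩
[6] slti  $r4, $r2, 10  →  {$r0:0, $r1:3, $r2:6, $r3:6, $r4:1, $r5:1}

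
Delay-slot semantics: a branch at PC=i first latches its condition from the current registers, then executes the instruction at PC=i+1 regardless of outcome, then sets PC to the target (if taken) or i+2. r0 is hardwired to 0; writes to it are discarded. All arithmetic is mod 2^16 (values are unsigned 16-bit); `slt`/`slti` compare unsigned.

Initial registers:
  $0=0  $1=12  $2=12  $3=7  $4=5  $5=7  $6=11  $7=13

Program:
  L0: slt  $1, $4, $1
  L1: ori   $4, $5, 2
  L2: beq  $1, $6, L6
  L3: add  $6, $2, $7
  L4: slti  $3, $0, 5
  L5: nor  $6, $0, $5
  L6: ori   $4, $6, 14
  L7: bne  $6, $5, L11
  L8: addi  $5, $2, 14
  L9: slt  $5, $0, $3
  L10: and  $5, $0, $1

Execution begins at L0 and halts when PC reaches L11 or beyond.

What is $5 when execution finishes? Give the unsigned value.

[0] slt  $1, $4, $1  →  {$0:0, $1:1, $2:12, $3:7, $4:5, $5:7, $6:11, $7:13}
[1] ori   $4, $5, 2  →  {$0:0, $1:1, $2:12, $3:7, $4:7, $5:7, $6:11, $7:13}
[2] beq  $1, $6, L6  →  {$0:0, $1:1, $2:12, $3:7, $4:7, $5:7, $6:11, $7:13}  ⟨branch fallthrough⟩
[3] add  $6, $2, $7  →  {$0:0, $1:1, $2:12, $3:7, $4:7, $5:7, $6:25, $7:13}
[4] slti  $3, $0, 5  →  {$0:0, $1:1, $2:12, $3:1, $4:7, $5:7, $6:25, $7:13}
[5] nor  $6, $0, $5  →  {$0:0, $1:1, $2:12, $3:1, $4:7, $5:7, $6:65528, $7:13}
[6] ori   $4, $6, 14  →  {$0:0, $1:1, $2:12, $3:1, $4:65534, $5:7, $6:65528, $7:13}
[7] bne  $6, $5, L11  →  {$0:0, $1:1, $2:12, $3:1, $4:65534, $5:7, $6:65528, $7:13}  ⟨branch taken⟩
[8] addi  $5, $2, 14  →  {$0:0, $1:1, $2:12, $3:1, $4:65534, $5:26, $6:65528, $7:13}

26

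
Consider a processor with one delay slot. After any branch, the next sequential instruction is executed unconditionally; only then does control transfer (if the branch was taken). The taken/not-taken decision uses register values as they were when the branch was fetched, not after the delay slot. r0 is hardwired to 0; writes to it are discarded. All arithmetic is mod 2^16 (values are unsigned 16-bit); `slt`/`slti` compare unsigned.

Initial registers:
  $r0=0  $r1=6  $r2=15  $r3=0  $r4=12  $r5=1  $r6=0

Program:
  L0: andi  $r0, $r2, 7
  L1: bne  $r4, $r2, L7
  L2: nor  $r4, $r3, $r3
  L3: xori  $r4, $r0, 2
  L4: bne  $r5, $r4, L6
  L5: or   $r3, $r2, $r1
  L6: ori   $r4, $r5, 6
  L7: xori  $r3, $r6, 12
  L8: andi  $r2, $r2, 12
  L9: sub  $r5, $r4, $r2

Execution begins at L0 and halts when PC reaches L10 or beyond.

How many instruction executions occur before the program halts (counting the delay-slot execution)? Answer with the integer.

[0] andi  $r0, $r2, 7  →  {$r0:0, $r1:6, $r2:15, $r3:0, $r4:12, $r5:1, $r6:0}
[1] bne  $r4, $r2, L7  →  {$r0:0, $r1:6, $r2:15, $r3:0, $r4:12, $r5:1, $r6:0}  ⟨branch taken⟩
[2] nor  $r4, $r3, $r3  →  {$r0:0, $r1:6, $r2:15, $r3:0, $r4:65535, $r5:1, $r6:0}
[7] xori  $r3, $r6, 12  →  {$r0:0, $r1:6, $r2:15, $r3:12, $r4:65535, $r5:1, $r6:0}
[8] andi  $r2, $r2, 12  →  {$r0:0, $r1:6, $r2:12, $r3:12, $r4:65535, $r5:1, $r6:0}
[9] sub  $r5, $r4, $r2  →  {$r0:0, $r1:6, $r2:12, $r3:12, $r4:65535, $r5:65523, $r6:0}

6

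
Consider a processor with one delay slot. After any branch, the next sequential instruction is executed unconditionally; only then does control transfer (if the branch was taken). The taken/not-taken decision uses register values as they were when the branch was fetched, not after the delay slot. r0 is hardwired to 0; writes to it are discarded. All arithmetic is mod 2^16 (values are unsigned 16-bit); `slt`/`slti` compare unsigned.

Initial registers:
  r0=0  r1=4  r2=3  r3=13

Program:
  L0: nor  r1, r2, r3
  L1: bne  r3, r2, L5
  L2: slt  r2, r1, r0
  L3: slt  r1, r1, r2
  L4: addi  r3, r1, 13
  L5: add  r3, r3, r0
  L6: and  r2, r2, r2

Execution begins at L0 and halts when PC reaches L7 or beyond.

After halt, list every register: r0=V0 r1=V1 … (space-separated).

r0=0 r1=65520 r2=0 r3=13

  step pc=0: nor  r1, r2, r3  regs=(0,65520,3,13)
  step pc=1: bne  r3, r2, L5  cond=T  regs=(0,65520,3,13)
  step pc=2: slt  r2, r1, r0  regs=(0,65520,0,13)
  step pc=5: add  r3, r3, r0  regs=(0,65520,0,13)
  step pc=6: and  r2, r2, r2  regs=(0,65520,0,13)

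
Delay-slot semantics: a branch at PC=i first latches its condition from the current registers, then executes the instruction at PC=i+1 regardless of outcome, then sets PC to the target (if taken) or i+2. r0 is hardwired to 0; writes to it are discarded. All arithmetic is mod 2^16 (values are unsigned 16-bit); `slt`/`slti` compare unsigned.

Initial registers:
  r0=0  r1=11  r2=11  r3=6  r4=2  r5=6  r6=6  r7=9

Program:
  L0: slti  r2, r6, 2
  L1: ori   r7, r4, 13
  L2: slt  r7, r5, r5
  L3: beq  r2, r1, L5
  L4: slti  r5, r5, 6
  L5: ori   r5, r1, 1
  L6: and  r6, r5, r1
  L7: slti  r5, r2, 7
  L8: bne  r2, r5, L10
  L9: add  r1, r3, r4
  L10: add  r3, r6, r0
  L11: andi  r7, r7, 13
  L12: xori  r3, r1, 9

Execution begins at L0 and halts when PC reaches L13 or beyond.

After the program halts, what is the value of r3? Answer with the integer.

1

PC=0  slti  r2, r6, 2        | r0=0 r1=11 r2=0 r3=6 r4=2 r5=6 r6=6 r7=9
PC=1  ori   r7, r4, 13       | r0=0 r1=11 r2=0 r3=6 r4=2 r5=6 r6=6 r7=15
PC=2  slt  r7, r5, r5        | r0=0 r1=11 r2=0 r3=6 r4=2 r5=6 r6=6 r7=0
PC=3  beq  r2, r1, L5        | r0=0 r1=11 r2=0 r3=6 r4=2 r5=6 r6=6 r7=0  [not taken]
PC=4  slti  r5, r5, 6        | r0=0 r1=11 r2=0 r3=6 r4=2 r5=0 r6=6 r7=0
PC=5  ori   r5, r1, 1        | r0=0 r1=11 r2=0 r3=6 r4=2 r5=11 r6=6 r7=0
PC=6  and  r6, r5, r1        | r0=0 r1=11 r2=0 r3=6 r4=2 r5=11 r6=11 r7=0
PC=7  slti  r5, r2, 7        | r0=0 r1=11 r2=0 r3=6 r4=2 r5=1 r6=11 r7=0
PC=8  bne  r2, r5, L10       | r0=0 r1=11 r2=0 r3=6 r4=2 r5=1 r6=11 r7=0  [TAKEN]
PC=9  add  r1, r3, r4        | r0=0 r1=8 r2=0 r3=6 r4=2 r5=1 r6=11 r7=0
PC=10 add  r3, r6, r0        | r0=0 r1=8 r2=0 r3=11 r4=2 r5=1 r6=11 r7=0
PC=11 andi  r7, r7, 13       | r0=0 r1=8 r2=0 r3=11 r4=2 r5=1 r6=11 r7=0
PC=12 xori  r3, r1, 9        | r0=0 r1=8 r2=0 r3=1 r4=2 r5=1 r6=11 r7=0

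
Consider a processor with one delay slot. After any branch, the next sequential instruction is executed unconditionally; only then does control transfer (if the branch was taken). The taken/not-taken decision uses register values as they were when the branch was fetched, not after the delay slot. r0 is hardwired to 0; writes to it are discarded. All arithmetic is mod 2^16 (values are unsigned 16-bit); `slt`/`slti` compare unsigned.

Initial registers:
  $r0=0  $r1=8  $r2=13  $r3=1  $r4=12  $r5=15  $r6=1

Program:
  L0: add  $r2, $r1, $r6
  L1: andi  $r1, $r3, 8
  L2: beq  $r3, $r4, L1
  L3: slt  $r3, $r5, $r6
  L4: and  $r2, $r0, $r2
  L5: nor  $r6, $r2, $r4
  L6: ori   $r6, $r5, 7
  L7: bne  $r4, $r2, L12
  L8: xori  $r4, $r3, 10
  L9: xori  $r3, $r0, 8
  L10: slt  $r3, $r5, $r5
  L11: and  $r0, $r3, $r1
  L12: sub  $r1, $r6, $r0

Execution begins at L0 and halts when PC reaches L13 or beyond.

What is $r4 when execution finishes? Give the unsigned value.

10

  step pc=0: add  $r2, $r1, $r6  regs=(0,8,9,1,12,15,1)
  step pc=1: andi  $r1, $r3, 8  regs=(0,0,9,1,12,15,1)
  step pc=2: beq  $r3, $r4, L1  cond=F  regs=(0,0,9,1,12,15,1)
  step pc=3: slt  $r3, $r5, $r6  regs=(0,0,9,0,12,15,1)
  step pc=4: and  $r2, $r0, $r2  regs=(0,0,0,0,12,15,1)
  step pc=5: nor  $r6, $r2, $r4  regs=(0,0,0,0,12,15,65523)
  step pc=6: ori   $r6, $r5, 7  regs=(0,0,0,0,12,15,15)
  step pc=7: bne  $r4, $r2, L12  cond=T  regs=(0,0,0,0,12,15,15)
  step pc=8: xori  $r4, $r3, 10  regs=(0,0,0,0,10,15,15)
  step pc=12: sub  $r1, $r6, $r0  regs=(0,15,0,0,10,15,15)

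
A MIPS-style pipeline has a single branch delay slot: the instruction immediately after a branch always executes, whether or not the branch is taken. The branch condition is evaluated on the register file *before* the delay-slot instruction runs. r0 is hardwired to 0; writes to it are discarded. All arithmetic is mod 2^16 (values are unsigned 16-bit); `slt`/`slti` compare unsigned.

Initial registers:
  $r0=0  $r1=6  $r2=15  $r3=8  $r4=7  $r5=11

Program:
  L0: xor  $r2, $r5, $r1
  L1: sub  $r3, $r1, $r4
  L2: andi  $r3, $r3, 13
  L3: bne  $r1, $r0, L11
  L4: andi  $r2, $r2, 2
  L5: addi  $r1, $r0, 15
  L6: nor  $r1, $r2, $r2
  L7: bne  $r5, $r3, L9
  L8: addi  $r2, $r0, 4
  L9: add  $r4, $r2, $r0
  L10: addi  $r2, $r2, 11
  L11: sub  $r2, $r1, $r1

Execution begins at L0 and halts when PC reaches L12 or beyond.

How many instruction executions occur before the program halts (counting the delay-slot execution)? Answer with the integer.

6

[0] xor  $r2, $r5, $r1  →  {$r0:0, $r1:6, $r2:13, $r3:8, $r4:7, $r5:11}
[1] sub  $r3, $r1, $r4  →  {$r0:0, $r1:6, $r2:13, $r3:65535, $r4:7, $r5:11}
[2] andi  $r3, $r3, 13  →  {$r0:0, $r1:6, $r2:13, $r3:13, $r4:7, $r5:11}
[3] bne  $r1, $r0, L11  →  {$r0:0, $r1:6, $r2:13, $r3:13, $r4:7, $r5:11}  ⟨branch taken⟩
[4] andi  $r2, $r2, 2  →  {$r0:0, $r1:6, $r2:0, $r3:13, $r4:7, $r5:11}
[11] sub  $r2, $r1, $r1  →  {$r0:0, $r1:6, $r2:0, $r3:13, $r4:7, $r5:11}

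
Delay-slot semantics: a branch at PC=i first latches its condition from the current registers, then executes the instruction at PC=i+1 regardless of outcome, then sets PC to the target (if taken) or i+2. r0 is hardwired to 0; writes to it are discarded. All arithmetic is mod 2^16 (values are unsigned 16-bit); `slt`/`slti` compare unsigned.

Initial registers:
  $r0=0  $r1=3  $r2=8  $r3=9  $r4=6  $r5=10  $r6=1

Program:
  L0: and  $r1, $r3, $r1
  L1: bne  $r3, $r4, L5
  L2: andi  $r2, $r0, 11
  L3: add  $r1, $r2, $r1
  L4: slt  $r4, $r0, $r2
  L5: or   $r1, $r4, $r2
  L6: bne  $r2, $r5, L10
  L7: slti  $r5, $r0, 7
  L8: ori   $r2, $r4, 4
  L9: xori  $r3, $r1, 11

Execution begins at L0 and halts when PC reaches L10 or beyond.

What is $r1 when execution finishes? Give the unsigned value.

6

#0 and  $r1, $r3, $r1 ; 0/1/8/9/6/10/1
#1 bne  $r3, $r4, L5 ; 0/1/8/9/6/10/1 ; →target
#2 andi  $r2, $r0, 11 ; 0/1/0/9/6/10/1
#5 or   $r1, $r4, $r2 ; 0/6/0/9/6/10/1
#6 bne  $r2, $r5, L10 ; 0/6/0/9/6/10/1 ; →target
#7 slti  $r5, $r0, 7 ; 0/6/0/9/6/1/1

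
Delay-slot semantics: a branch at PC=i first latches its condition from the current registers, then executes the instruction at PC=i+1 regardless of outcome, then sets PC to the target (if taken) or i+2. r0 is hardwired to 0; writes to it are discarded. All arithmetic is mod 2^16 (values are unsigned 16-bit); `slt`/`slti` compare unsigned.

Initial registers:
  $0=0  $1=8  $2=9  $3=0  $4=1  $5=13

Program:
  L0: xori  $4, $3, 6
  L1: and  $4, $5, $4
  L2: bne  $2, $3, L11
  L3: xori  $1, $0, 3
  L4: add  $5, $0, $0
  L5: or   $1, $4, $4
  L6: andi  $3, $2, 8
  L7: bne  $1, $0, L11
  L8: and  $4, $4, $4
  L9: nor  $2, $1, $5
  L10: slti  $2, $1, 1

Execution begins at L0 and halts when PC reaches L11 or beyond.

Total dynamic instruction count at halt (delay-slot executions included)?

#0 xori  $4, $3, 6 ; 0/8/9/0/6/13
#1 and  $4, $5, $4 ; 0/8/9/0/4/13
#2 bne  $2, $3, L11 ; 0/8/9/0/4/13 ; →target
#3 xori  $1, $0, 3 ; 0/3/9/0/4/13

4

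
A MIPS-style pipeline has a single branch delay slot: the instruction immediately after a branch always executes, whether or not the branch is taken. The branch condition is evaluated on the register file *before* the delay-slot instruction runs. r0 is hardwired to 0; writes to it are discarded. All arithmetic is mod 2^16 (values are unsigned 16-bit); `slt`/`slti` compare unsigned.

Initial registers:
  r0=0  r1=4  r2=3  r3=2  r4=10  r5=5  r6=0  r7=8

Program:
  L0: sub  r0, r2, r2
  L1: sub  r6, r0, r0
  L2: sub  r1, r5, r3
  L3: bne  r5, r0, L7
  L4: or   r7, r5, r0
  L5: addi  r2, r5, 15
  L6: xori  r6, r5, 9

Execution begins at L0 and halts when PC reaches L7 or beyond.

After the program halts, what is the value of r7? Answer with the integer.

5

#0 sub  r0, r2, r2 ; 0/4/3/2/10/5/0/8
#1 sub  r6, r0, r0 ; 0/4/3/2/10/5/0/8
#2 sub  r1, r5, r3 ; 0/3/3/2/10/5/0/8
#3 bne  r5, r0, L7 ; 0/3/3/2/10/5/0/8 ; →target
#4 or   r7, r5, r0 ; 0/3/3/2/10/5/0/5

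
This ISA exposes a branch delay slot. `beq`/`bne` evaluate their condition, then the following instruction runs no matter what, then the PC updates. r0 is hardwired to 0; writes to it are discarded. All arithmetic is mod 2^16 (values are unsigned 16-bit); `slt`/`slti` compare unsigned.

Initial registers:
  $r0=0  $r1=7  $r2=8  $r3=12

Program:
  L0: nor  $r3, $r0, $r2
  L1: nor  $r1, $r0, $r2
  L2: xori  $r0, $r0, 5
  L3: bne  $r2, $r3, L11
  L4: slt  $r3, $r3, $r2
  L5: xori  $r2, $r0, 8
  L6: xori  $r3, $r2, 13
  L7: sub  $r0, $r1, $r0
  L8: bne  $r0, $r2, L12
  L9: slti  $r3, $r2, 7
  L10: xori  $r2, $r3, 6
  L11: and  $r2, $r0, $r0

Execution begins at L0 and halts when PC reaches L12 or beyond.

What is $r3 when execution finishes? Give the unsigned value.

#0 nor  $r3, $r0, $r2 ; 0/7/8/65527
#1 nor  $r1, $r0, $r2 ; 0/65527/8/65527
#2 xori  $r0, $r0, 5 ; 0/65527/8/65527
#3 bne  $r2, $r3, L11 ; 0/65527/8/65527 ; →target
#4 slt  $r3, $r3, $r2 ; 0/65527/8/0
#11 and  $r2, $r0, $r0 ; 0/65527/0/0

0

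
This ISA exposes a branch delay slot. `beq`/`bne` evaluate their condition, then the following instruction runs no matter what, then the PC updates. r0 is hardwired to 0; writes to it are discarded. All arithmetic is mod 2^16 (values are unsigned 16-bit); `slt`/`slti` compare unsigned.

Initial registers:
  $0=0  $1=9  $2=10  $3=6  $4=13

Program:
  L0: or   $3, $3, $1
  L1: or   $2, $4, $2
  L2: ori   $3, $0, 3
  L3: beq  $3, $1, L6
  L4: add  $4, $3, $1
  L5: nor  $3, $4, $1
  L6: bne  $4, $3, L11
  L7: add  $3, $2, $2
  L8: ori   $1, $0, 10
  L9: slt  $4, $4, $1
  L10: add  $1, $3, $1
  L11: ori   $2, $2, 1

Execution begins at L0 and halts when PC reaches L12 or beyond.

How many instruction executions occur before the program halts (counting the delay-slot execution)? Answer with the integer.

9

PC=0  or   $3, $3, $1        | $0=0 $1=9 $2=10 $3=15 $4=13
PC=1  or   $2, $4, $2        | $0=0 $1=9 $2=15 $3=15 $4=13
PC=2  ori   $3, $0, 3        | $0=0 $1=9 $2=15 $3=3 $4=13
PC=3  beq  $3, $1, L6        | $0=0 $1=9 $2=15 $3=3 $4=13  [not taken]
PC=4  add  $4, $3, $1        | $0=0 $1=9 $2=15 $3=3 $4=12
PC=5  nor  $3, $4, $1        | $0=0 $1=9 $2=15 $3=65522 $4=12
PC=6  bne  $4, $3, L11       | $0=0 $1=9 $2=15 $3=65522 $4=12  [TAKEN]
PC=7  add  $3, $2, $2        | $0=0 $1=9 $2=15 $3=30 $4=12
PC=11 ori   $2, $2, 1        | $0=0 $1=9 $2=15 $3=30 $4=12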